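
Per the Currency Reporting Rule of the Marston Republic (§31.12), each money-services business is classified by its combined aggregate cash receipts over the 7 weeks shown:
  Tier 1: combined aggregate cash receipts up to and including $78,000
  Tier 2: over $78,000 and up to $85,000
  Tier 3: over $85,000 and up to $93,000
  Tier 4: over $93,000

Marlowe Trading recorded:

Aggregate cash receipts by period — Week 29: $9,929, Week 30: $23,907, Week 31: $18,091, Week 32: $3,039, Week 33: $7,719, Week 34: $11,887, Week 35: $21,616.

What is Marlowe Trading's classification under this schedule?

Tier 4

Combined aggregate cash receipts: $9,929 + $23,907 + $18,091 + $3,039 + $7,719 + $11,887 + $21,616 = $96,188.
$96,188 > $93,000, so Tier 4 applies.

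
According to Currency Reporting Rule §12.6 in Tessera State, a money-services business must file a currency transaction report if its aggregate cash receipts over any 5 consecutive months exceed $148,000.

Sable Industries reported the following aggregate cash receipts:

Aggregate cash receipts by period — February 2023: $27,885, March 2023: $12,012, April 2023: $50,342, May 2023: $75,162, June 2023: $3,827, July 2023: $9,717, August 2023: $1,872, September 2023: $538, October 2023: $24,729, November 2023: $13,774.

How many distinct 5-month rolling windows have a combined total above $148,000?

February 2023–June 2023: $27,885 + $12,012 + $50,342 + $75,162 + $3,827 = $169,228 (over)
March 2023–July 2023: $12,012 + $50,342 + $75,162 + $3,827 + $9,717 = $151,060 (over)
April 2023–August 2023: $50,342 + $75,162 + $3,827 + $9,717 + $1,872 = $140,920 (under)
May 2023–September 2023: $75,162 + $3,827 + $9,717 + $1,872 + $538 = $91,116 (under)
June 2023–October 2023: $3,827 + $9,717 + $1,872 + $538 + $24,729 = $40,683 (under)
July 2023–November 2023: $9,717 + $1,872 + $538 + $24,729 + $13,774 = $50,630 (under)
2 windows exceed the threshold.

2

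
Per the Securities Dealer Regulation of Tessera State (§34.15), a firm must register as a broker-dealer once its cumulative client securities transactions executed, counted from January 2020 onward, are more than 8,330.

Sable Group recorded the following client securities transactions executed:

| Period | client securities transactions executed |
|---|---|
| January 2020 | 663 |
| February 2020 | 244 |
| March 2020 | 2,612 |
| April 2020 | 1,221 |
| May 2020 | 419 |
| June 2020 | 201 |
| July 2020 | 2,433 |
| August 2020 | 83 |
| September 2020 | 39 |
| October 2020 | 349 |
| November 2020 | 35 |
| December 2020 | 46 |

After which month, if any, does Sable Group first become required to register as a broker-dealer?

December 2020

Through January 2020: 663
Through February 2020: 907
Through March 2020: 3,519
Through April 2020: 4,740
Through May 2020: 5,159
Through June 2020: 5,360
Through July 2020: 7,793
Through August 2020: 7,876
Through September 2020: 7,915
Through October 2020: 8,264
Through November 2020: 8,299
Through December 2020: 8,345 ← exceeds threshold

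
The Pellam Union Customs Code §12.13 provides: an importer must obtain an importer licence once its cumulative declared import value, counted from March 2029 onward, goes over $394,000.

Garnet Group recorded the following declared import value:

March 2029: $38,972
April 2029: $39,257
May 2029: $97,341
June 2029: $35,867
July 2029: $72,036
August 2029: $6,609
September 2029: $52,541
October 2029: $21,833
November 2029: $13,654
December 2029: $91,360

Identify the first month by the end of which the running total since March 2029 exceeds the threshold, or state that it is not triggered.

December 2029

Through March 2029: $38,972
Through April 2029: $78,229
Through May 2029: $175,570
Through June 2029: $211,437
Through July 2029: $283,473
Through August 2029: $290,082
Through September 2029: $342,623
Through October 2029: $364,456
Through November 2029: $378,110
Through December 2029: $469,470 ← exceeds threshold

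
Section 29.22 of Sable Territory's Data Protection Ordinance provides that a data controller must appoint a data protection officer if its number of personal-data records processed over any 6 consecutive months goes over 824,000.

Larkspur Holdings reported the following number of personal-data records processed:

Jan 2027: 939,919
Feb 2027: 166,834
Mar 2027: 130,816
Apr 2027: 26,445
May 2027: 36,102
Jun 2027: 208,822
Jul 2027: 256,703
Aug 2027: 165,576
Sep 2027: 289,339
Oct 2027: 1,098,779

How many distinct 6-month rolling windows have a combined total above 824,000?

5

Jan 2027–Jun 2027: 939,919 + 166,834 + 130,816 + 26,445 + 36,102 + 208,822 = 1,508,938 (over)
Feb 2027–Jul 2027: 166,834 + 130,816 + 26,445 + 36,102 + 208,822 + 256,703 = 825,722 (over)
Mar 2027–Aug 2027: 130,816 + 26,445 + 36,102 + 208,822 + 256,703 + 165,576 = 824,464 (over)
Apr 2027–Sep 2027: 26,445 + 36,102 + 208,822 + 256,703 + 165,576 + 289,339 = 982,987 (over)
May 2027–Oct 2027: 36,102 + 208,822 + 256,703 + 165,576 + 289,339 + 1,098,779 = 2,055,321 (over)
5 windows exceed the threshold.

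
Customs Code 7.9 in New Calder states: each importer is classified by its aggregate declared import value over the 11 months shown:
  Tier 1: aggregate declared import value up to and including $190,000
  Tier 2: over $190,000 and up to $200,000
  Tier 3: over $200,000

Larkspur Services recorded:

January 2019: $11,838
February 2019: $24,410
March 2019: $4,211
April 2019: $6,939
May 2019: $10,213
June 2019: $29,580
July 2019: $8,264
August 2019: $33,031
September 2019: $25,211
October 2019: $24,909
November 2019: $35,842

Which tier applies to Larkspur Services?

Tier 3

Aggregate declared import value: $11,838 + $24,410 + $4,211 + $6,939 + $10,213 + $29,580 + $8,264 + $33,031 + $25,211 + $24,909 + $35,842 = $214,448.
$214,448 > $200,000, so Tier 3 applies.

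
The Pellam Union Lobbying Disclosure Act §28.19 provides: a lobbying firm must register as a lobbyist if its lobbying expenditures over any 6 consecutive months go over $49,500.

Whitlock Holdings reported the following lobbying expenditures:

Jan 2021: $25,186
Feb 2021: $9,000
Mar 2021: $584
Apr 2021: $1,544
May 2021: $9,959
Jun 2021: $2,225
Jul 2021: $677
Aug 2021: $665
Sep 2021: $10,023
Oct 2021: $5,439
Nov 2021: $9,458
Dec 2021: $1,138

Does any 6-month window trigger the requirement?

No

Jan 2021–Jun 2021: $25,186 + $9,000 + $584 + $1,544 + $9,959 + $2,225 = $48,498 (under)
Feb 2021–Jul 2021: $9,000 + $584 + $1,544 + $9,959 + $2,225 + $677 = $23,989 (under)
Mar 2021–Aug 2021: $584 + $1,544 + $9,959 + $2,225 + $677 + $665 = $15,654 (under)
Apr 2021–Sep 2021: $1,544 + $9,959 + $2,225 + $677 + $665 + $10,023 = $25,093 (under)
May 2021–Oct 2021: $9,959 + $2,225 + $677 + $665 + $10,023 + $5,439 = $28,988 (under)
Jun 2021–Nov 2021: $2,225 + $677 + $665 + $10,023 + $5,439 + $9,458 = $28,487 (under)
Jul 2021–Dec 2021: $677 + $665 + $10,023 + $5,439 + $9,458 + $1,138 = $27,400 (under)
No window exceeds $49,500.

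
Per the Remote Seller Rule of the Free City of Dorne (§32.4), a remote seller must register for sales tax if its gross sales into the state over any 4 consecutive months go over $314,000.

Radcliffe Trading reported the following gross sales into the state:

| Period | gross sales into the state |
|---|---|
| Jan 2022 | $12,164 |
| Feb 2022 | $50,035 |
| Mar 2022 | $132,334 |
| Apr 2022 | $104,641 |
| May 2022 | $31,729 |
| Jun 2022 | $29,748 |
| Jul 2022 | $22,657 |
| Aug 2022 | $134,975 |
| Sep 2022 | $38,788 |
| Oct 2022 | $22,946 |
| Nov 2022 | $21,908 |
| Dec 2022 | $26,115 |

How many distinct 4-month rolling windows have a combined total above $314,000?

1

Jan 2022–Apr 2022: $12,164 + $50,035 + $132,334 + $104,641 = $299,174 (under)
Feb 2022–May 2022: $50,035 + $132,334 + $104,641 + $31,729 = $318,739 (over)
Mar 2022–Jun 2022: $132,334 + $104,641 + $31,729 + $29,748 = $298,452 (under)
Apr 2022–Jul 2022: $104,641 + $31,729 + $29,748 + $22,657 = $188,775 (under)
May 2022–Aug 2022: $31,729 + $29,748 + $22,657 + $134,975 = $219,109 (under)
Jun 2022–Sep 2022: $29,748 + $22,657 + $134,975 + $38,788 = $226,168 (under)
Jul 2022–Oct 2022: $22,657 + $134,975 + $38,788 + $22,946 = $219,366 (under)
Aug 2022–Nov 2022: $134,975 + $38,788 + $22,946 + $21,908 = $218,617 (under)
Sep 2022–Dec 2022: $38,788 + $22,946 + $21,908 + $26,115 = $109,757 (under)
1 window exceeds the threshold.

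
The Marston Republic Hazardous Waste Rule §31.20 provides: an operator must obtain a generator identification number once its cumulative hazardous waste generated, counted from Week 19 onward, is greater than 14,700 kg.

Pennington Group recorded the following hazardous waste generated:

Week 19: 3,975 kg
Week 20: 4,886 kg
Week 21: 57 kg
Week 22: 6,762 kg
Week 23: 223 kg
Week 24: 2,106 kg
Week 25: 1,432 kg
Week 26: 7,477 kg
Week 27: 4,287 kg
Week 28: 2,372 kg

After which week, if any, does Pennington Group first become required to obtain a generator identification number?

Week 22

Through Week 19: 3,975 kg
Through Week 20: 8,861 kg
Through Week 21: 8,918 kg
Through Week 22: 15,680 kg ← exceeds threshold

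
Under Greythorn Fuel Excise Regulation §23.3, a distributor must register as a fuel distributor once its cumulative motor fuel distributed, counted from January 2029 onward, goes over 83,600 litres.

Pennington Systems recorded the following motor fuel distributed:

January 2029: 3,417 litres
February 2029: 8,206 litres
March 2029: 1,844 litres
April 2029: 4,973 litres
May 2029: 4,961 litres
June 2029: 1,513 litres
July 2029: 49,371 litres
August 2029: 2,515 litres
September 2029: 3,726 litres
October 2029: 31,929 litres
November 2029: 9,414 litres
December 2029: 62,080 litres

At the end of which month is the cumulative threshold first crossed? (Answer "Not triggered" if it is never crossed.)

October 2029

Through January 2029: 3,417 litres
Through February 2029: 11,623 litres
Through March 2029: 13,467 litres
Through April 2029: 18,440 litres
Through May 2029: 23,401 litres
Through June 2029: 24,914 litres
Through July 2029: 74,285 litres
Through August 2029: 76,800 litres
Through September 2029: 80,526 litres
Through October 2029: 112,455 litres ← exceeds threshold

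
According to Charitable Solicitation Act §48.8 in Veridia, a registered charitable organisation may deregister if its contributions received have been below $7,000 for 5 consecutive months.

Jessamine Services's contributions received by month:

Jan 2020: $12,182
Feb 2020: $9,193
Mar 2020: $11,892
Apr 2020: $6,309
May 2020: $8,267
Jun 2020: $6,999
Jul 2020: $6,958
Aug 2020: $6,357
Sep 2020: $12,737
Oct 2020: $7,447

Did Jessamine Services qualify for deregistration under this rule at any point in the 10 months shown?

Months below $7,000: Apr 2020, Jun 2020, Jul 2020, Aug 2020.
Longest run of consecutive months below the threshold: 3.
3 < 5, so Jessamine Services never became eligible.

No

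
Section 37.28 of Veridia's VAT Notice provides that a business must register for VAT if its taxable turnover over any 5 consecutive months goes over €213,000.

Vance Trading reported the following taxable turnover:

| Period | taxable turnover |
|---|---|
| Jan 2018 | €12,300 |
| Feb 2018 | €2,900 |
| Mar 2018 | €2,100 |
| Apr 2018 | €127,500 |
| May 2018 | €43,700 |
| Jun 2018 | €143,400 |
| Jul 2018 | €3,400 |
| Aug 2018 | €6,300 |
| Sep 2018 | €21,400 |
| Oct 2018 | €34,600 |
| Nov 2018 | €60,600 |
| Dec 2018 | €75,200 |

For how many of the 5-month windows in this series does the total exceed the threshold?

4

Jan 2018–May 2018: €12,300 + €2,900 + €2,100 + €127,500 + €43,700 = €188,500 (under)
Feb 2018–Jun 2018: €2,900 + €2,100 + €127,500 + €43,700 + €143,400 = €319,600 (over)
Mar 2018–Jul 2018: €2,100 + €127,500 + €43,700 + €143,400 + €3,400 = €320,100 (over)
Apr 2018–Aug 2018: €127,500 + €43,700 + €143,400 + €3,400 + €6,300 = €324,300 (over)
May 2018–Sep 2018: €43,700 + €143,400 + €3,400 + €6,300 + €21,400 = €218,200 (over)
Jun 2018–Oct 2018: €143,400 + €3,400 + €6,300 + €21,400 + €34,600 = €209,100 (under)
Jul 2018–Nov 2018: €3,400 + €6,300 + €21,400 + €34,600 + €60,600 = €126,300 (under)
Aug 2018–Dec 2018: €6,300 + €21,400 + €34,600 + €60,600 + €75,200 = €198,100 (under)
4 windows exceed the threshold.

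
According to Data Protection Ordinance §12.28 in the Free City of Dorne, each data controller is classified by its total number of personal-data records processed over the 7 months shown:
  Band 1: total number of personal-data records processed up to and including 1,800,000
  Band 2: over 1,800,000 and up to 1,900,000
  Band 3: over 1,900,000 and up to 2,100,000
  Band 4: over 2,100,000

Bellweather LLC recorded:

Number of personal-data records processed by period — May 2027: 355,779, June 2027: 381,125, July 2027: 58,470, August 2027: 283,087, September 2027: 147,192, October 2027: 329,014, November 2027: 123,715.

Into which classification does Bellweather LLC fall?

Total number of personal-data records processed: 355,779 + 381,125 + 58,470 + 283,087 + 147,192 + 329,014 + 123,715 = 1,678,382.
1,678,382 ≤ 1,800,000, so Band 1 applies.

Band 1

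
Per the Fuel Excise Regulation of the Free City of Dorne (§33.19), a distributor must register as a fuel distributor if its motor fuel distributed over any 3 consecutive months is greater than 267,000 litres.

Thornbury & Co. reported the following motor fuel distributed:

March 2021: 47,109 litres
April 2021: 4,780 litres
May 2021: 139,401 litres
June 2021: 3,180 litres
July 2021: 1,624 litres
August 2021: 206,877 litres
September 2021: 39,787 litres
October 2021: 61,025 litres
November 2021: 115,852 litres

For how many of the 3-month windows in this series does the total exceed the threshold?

March 2021–May 2021: 47,109 litres + 4,780 litres + 139,401 litres = 191,290 litres (under)
April 2021–June 2021: 4,780 litres + 139,401 litres + 3,180 litres = 147,361 litres (under)
May 2021–July 2021: 139,401 litres + 3,180 litres + 1,624 litres = 144,205 litres (under)
June 2021–August 2021: 3,180 litres + 1,624 litres + 206,877 litres = 211,681 litres (under)
July 2021–September 2021: 1,624 litres + 206,877 litres + 39,787 litres = 248,288 litres (under)
August 2021–October 2021: 206,877 litres + 39,787 litres + 61,025 litres = 307,689 litres (over)
September 2021–November 2021: 39,787 litres + 61,025 litres + 115,852 litres = 216,664 litres (under)
1 window exceeds the threshold.

1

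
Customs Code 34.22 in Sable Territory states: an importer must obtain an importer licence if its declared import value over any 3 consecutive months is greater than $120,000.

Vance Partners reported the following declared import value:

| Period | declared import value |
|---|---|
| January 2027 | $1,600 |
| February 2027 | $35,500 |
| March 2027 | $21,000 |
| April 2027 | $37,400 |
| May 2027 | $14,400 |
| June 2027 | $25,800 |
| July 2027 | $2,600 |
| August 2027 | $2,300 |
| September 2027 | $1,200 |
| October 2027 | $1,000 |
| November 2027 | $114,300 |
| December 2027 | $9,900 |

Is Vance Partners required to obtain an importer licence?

January 2027–March 2027: $1,600 + $35,500 + $21,000 = $58,100 (under)
February 2027–April 2027: $35,500 + $21,000 + $37,400 = $93,900 (under)
March 2027–May 2027: $21,000 + $37,400 + $14,400 = $72,800 (under)
April 2027–June 2027: $37,400 + $14,400 + $25,800 = $77,600 (under)
May 2027–July 2027: $14,400 + $25,800 + $2,600 = $42,800 (under)
June 2027–August 2027: $25,800 + $2,600 + $2,300 = $30,700 (under)
July 2027–September 2027: $2,600 + $2,300 + $1,200 = $6,100 (under)
August 2027–October 2027: $2,300 + $1,200 + $1,000 = $4,500 (under)
September 2027–November 2027: $1,200 + $1,000 + $114,300 = $116,500 (under)
October 2027–December 2027: $1,000 + $114,300 + $9,900 = $125,200 (over)
At least one window exceeds $120,000.

Yes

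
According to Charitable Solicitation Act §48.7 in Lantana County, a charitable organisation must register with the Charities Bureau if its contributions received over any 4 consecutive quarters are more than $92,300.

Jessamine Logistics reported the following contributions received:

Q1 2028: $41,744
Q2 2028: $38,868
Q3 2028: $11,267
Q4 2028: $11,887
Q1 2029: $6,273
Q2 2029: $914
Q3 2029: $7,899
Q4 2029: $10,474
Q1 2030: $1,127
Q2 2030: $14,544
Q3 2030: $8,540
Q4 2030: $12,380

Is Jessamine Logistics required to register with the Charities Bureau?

Yes

Q1 2028–Q4 2028: $41,744 + $38,868 + $11,267 + $11,887 = $103,766 (over)
Q2 2028–Q1 2029: $38,868 + $11,267 + $11,887 + $6,273 = $68,295 (under)
Q3 2028–Q2 2029: $11,267 + $11,887 + $6,273 + $914 = $30,341 (under)
Q4 2028–Q3 2029: $11,887 + $6,273 + $914 + $7,899 = $26,973 (under)
Q1 2029–Q4 2029: $6,273 + $914 + $7,899 + $10,474 = $25,560 (under)
Q2 2029–Q1 2030: $914 + $7,899 + $10,474 + $1,127 = $20,414 (under)
Q3 2029–Q2 2030: $7,899 + $10,474 + $1,127 + $14,544 = $34,044 (under)
Q4 2029–Q3 2030: $10,474 + $1,127 + $14,544 + $8,540 = $34,685 (under)
Q1 2030–Q4 2030: $1,127 + $14,544 + $8,540 + $12,380 = $36,591 (under)
At least one window exceeds $92,300.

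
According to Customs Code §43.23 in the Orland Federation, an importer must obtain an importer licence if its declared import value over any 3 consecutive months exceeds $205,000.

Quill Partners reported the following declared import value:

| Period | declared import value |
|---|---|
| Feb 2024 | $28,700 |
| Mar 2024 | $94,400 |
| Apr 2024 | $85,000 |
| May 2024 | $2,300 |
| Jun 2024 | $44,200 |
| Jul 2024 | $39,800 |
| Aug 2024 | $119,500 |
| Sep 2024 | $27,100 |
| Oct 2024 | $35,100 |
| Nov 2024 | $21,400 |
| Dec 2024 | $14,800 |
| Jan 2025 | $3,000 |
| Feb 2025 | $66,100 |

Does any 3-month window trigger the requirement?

Feb 2024–Apr 2024: $28,700 + $94,400 + $85,000 = $208,100 (over)
Mar 2024–May 2024: $94,400 + $85,000 + $2,300 = $181,700 (under)
Apr 2024–Jun 2024: $85,000 + $2,300 + $44,200 = $131,500 (under)
May 2024–Jul 2024: $2,300 + $44,200 + $39,800 = $86,300 (under)
Jun 2024–Aug 2024: $44,200 + $39,800 + $119,500 = $203,500 (under)
Jul 2024–Sep 2024: $39,800 + $119,500 + $27,100 = $186,400 (under)
Aug 2024–Oct 2024: $119,500 + $27,100 + $35,100 = $181,700 (under)
Sep 2024–Nov 2024: $27,100 + $35,100 + $21,400 = $83,600 (under)
Oct 2024–Dec 2024: $35,100 + $21,400 + $14,800 = $71,300 (under)
Nov 2024–Jan 2025: $21,400 + $14,800 + $3,000 = $39,200 (under)
Dec 2024–Feb 2025: $14,800 + $3,000 + $66,100 = $83,900 (under)
At least one window exceeds $205,000.

Yes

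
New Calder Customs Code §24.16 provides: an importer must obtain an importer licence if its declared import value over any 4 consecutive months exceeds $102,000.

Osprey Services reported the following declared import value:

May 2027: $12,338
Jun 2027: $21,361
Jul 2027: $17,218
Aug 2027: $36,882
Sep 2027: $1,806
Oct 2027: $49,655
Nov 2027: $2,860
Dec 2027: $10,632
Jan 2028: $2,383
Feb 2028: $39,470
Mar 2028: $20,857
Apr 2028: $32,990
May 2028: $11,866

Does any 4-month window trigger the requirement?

Yes

May 2027–Aug 2027: $12,338 + $21,361 + $17,218 + $36,882 = $87,799 (under)
Jun 2027–Sep 2027: $21,361 + $17,218 + $36,882 + $1,806 = $77,267 (under)
Jul 2027–Oct 2027: $17,218 + $36,882 + $1,806 + $49,655 = $105,561 (over)
Aug 2027–Nov 2027: $36,882 + $1,806 + $49,655 + $2,860 = $91,203 (under)
Sep 2027–Dec 2027: $1,806 + $49,655 + $2,860 + $10,632 = $64,953 (under)
Oct 2027–Jan 2028: $49,655 + $2,860 + $10,632 + $2,383 = $65,530 (under)
Nov 2027–Feb 2028: $2,860 + $10,632 + $2,383 + $39,470 = $55,345 (under)
Dec 2027–Mar 2028: $10,632 + $2,383 + $39,470 + $20,857 = $73,342 (under)
Jan 2028–Apr 2028: $2,383 + $39,470 + $20,857 + $32,990 = $95,700 (under)
Feb 2028–May 2028: $39,470 + $20,857 + $32,990 + $11,866 = $105,183 (over)
At least one window exceeds $102,000.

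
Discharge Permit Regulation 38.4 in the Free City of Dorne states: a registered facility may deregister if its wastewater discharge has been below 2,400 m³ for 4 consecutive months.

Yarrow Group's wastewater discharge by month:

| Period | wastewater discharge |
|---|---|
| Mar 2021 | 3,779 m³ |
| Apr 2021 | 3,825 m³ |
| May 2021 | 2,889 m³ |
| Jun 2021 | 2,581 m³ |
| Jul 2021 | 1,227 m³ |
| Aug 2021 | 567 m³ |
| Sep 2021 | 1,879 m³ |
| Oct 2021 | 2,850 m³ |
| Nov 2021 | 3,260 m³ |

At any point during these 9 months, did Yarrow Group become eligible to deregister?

Months below 2,400 m³: Jul 2021, Aug 2021, Sep 2021.
Longest run of consecutive months below the threshold: 3.
3 < 4, so Yarrow Group never became eligible.

No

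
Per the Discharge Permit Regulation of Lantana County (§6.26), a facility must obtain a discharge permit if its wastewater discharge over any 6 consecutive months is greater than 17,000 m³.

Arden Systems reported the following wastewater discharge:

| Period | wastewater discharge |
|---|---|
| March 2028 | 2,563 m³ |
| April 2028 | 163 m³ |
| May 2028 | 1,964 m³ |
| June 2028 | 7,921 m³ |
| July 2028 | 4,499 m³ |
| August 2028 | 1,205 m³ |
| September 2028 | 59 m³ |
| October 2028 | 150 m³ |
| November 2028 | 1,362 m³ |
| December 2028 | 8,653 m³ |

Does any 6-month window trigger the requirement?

March 2028–August 2028: 2,563 m³ + 163 m³ + 1,964 m³ + 7,921 m³ + 4,499 m³ + 1,205 m³ = 18,315 m³ (over)
April 2028–September 2028: 163 m³ + 1,964 m³ + 7,921 m³ + 4,499 m³ + 1,205 m³ + 59 m³ = 15,811 m³ (under)
May 2028–October 2028: 1,964 m³ + 7,921 m³ + 4,499 m³ + 1,205 m³ + 59 m³ + 150 m³ = 15,798 m³ (under)
June 2028–November 2028: 7,921 m³ + 4,499 m³ + 1,205 m³ + 59 m³ + 150 m³ + 1,362 m³ = 15,196 m³ (under)
July 2028–December 2028: 4,499 m³ + 1,205 m³ + 59 m³ + 150 m³ + 1,362 m³ + 8,653 m³ = 15,928 m³ (under)
At least one window exceeds 17,000 m³.

Yes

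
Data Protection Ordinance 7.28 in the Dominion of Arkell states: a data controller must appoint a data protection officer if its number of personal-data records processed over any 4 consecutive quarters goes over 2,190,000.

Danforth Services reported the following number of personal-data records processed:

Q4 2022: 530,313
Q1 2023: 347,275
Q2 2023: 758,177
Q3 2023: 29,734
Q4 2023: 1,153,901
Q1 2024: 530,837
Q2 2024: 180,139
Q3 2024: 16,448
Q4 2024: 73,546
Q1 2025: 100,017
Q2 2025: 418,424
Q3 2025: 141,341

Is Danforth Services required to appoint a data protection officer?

Yes

Q4 2022–Q3 2023: 530,313 + 347,275 + 758,177 + 29,734 = 1,665,499 (under)
Q1 2023–Q4 2023: 347,275 + 758,177 + 29,734 + 1,153,901 = 2,289,087 (over)
Q2 2023–Q1 2024: 758,177 + 29,734 + 1,153,901 + 530,837 = 2,472,649 (over)
Q3 2023–Q2 2024: 29,734 + 1,153,901 + 530,837 + 180,139 = 1,894,611 (under)
Q4 2023–Q3 2024: 1,153,901 + 530,837 + 180,139 + 16,448 = 1,881,325 (under)
Q1 2024–Q4 2024: 530,837 + 180,139 + 16,448 + 73,546 = 800,970 (under)
Q2 2024–Q1 2025: 180,139 + 16,448 + 73,546 + 100,017 = 370,150 (under)
Q3 2024–Q2 2025: 16,448 + 73,546 + 100,017 + 418,424 = 608,435 (under)
Q4 2024–Q3 2025: 73,546 + 100,017 + 418,424 + 141,341 = 733,328 (under)
At least one window exceeds 2,190,000.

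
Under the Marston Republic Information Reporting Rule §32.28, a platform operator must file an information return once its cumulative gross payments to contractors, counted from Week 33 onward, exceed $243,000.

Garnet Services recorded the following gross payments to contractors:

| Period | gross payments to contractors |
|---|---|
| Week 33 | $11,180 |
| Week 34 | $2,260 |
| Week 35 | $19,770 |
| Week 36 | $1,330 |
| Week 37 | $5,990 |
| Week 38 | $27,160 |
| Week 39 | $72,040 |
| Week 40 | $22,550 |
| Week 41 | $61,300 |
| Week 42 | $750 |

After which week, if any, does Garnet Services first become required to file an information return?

Not triggered

Through Week 33: $11,180
Through Week 34: $13,440
Through Week 35: $33,210
Through Week 36: $34,540
Through Week 37: $40,530
Through Week 38: $67,690
Through Week 39: $139,730
Through Week 40: $162,280
Through Week 41: $223,580
Through Week 42: $224,330
Final cumulative total $224,330 ≤ $243,000; the threshold is never exceeded.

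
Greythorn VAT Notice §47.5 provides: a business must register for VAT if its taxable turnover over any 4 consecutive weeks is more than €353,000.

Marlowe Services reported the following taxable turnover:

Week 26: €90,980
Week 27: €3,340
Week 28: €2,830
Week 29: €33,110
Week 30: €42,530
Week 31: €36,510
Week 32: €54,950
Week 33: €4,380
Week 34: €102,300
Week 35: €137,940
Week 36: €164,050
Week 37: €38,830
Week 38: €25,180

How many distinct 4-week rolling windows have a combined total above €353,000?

3

Week 26–Week 29: €90,980 + €3,340 + €2,830 + €33,110 = €130,260 (under)
Week 27–Week 30: €3,340 + €2,830 + €33,110 + €42,530 = €81,810 (under)
Week 28–Week 31: €2,830 + €33,110 + €42,530 + €36,510 = €114,980 (under)
Week 29–Week 32: €33,110 + €42,530 + €36,510 + €54,950 = €167,100 (under)
Week 30–Week 33: €42,530 + €36,510 + €54,950 + €4,380 = €138,370 (under)
Week 31–Week 34: €36,510 + €54,950 + €4,380 + €102,300 = €198,140 (under)
Week 32–Week 35: €54,950 + €4,380 + €102,300 + €137,940 = €299,570 (under)
Week 33–Week 36: €4,380 + €102,300 + €137,940 + €164,050 = €408,670 (over)
Week 34–Week 37: €102,300 + €137,940 + €164,050 + €38,830 = €443,120 (over)
Week 35–Week 38: €137,940 + €164,050 + €38,830 + €25,180 = €366,000 (over)
3 windows exceed the threshold.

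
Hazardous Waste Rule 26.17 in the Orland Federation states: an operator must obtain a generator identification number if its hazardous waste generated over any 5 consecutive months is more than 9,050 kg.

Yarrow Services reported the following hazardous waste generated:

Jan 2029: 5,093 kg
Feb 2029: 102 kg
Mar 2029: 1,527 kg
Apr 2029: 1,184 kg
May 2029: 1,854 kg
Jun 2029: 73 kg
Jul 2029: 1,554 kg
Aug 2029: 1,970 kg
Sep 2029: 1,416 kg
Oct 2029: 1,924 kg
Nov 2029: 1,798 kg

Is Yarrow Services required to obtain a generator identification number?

Jan 2029–May 2029: 5,093 kg + 102 kg + 1,527 kg + 1,184 kg + 1,854 kg = 9,760 kg (over)
Feb 2029–Jun 2029: 102 kg + 1,527 kg + 1,184 kg + 1,854 kg + 73 kg = 4,740 kg (under)
Mar 2029–Jul 2029: 1,527 kg + 1,184 kg + 1,854 kg + 73 kg + 1,554 kg = 6,192 kg (under)
Apr 2029–Aug 2029: 1,184 kg + 1,854 kg + 73 kg + 1,554 kg + 1,970 kg = 6,635 kg (under)
May 2029–Sep 2029: 1,854 kg + 73 kg + 1,554 kg + 1,970 kg + 1,416 kg = 6,867 kg (under)
Jun 2029–Oct 2029: 73 kg + 1,554 kg + 1,970 kg + 1,416 kg + 1,924 kg = 6,937 kg (under)
Jul 2029–Nov 2029: 1,554 kg + 1,970 kg + 1,416 kg + 1,924 kg + 1,798 kg = 8,662 kg (under)
At least one window exceeds 9,050 kg.

Yes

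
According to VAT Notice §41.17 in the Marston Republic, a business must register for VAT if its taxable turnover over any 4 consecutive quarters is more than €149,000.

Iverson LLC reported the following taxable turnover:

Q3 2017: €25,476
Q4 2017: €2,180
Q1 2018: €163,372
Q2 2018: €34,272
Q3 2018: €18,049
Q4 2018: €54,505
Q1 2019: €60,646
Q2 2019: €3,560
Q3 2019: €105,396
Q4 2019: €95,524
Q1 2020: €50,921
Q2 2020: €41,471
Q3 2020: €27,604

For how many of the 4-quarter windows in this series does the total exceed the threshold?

Q3 2017–Q2 2018: €25,476 + €2,180 + €163,372 + €34,272 = €225,300 (over)
Q4 2017–Q3 2018: €2,180 + €163,372 + €34,272 + €18,049 = €217,873 (over)
Q1 2018–Q4 2018: €163,372 + €34,272 + €18,049 + €54,505 = €270,198 (over)
Q2 2018–Q1 2019: €34,272 + €18,049 + €54,505 + €60,646 = €167,472 (over)
Q3 2018–Q2 2019: €18,049 + €54,505 + €60,646 + €3,560 = €136,760 (under)
Q4 2018–Q3 2019: €54,505 + €60,646 + €3,560 + €105,396 = €224,107 (over)
Q1 2019–Q4 2019: €60,646 + €3,560 + €105,396 + €95,524 = €265,126 (over)
Q2 2019–Q1 2020: €3,560 + €105,396 + €95,524 + €50,921 = €255,401 (over)
Q3 2019–Q2 2020: €105,396 + €95,524 + €50,921 + €41,471 = €293,312 (over)
Q4 2019–Q3 2020: €95,524 + €50,921 + €41,471 + €27,604 = €215,520 (over)
9 windows exceed the threshold.

9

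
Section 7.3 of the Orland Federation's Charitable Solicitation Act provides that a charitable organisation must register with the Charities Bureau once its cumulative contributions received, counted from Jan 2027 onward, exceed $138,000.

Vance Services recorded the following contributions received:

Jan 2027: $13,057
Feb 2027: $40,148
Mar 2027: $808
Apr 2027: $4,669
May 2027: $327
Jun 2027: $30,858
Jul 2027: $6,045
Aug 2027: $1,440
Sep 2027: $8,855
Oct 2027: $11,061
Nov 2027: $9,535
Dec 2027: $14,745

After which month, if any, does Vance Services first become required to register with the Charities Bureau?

Through Jan 2027: $13,057
Through Feb 2027: $53,205
Through Mar 2027: $54,013
Through Apr 2027: $58,682
Through May 2027: $59,009
Through Jun 2027: $89,867
Through Jul 2027: $95,912
Through Aug 2027: $97,352
Through Sep 2027: $106,207
Through Oct 2027: $117,268
Through Nov 2027: $126,803
Through Dec 2027: $141,548 ← exceeds threshold

Dec 2027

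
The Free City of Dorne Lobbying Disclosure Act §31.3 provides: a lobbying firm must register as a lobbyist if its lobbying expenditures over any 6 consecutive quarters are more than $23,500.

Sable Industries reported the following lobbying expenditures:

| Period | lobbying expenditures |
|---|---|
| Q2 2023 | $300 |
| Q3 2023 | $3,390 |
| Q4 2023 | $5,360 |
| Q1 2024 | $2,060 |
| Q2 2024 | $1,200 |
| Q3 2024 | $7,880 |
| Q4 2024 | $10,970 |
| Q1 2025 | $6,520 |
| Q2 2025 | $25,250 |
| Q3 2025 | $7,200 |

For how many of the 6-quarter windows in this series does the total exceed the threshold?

Q2 2023–Q3 2024: $300 + $3,390 + $5,360 + $2,060 + $1,200 + $7,880 = $20,190 (under)
Q3 2023–Q4 2024: $3,390 + $5,360 + $2,060 + $1,200 + $7,880 + $10,970 = $30,860 (over)
Q4 2023–Q1 2025: $5,360 + $2,060 + $1,200 + $7,880 + $10,970 + $6,520 = $33,990 (over)
Q1 2024–Q2 2025: $2,060 + $1,200 + $7,880 + $10,970 + $6,520 + $25,250 = $53,880 (over)
Q2 2024–Q3 2025: $1,200 + $7,880 + $10,970 + $6,520 + $25,250 + $7,200 = $59,020 (over)
4 windows exceed the threshold.

4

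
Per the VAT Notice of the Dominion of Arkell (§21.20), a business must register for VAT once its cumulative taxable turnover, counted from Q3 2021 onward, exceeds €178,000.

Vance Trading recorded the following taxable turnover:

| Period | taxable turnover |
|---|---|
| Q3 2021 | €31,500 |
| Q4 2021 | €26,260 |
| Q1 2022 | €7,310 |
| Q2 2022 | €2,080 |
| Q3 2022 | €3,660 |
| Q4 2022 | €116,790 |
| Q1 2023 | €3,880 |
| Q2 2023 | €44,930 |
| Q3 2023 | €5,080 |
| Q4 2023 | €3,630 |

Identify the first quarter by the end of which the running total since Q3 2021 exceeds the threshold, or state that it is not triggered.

Through Q3 2021: €31,500
Through Q4 2021: €57,760
Through Q1 2022: €65,070
Through Q2 2022: €67,150
Through Q3 2022: €70,810
Through Q4 2022: €187,600 ← exceeds threshold

Q4 2022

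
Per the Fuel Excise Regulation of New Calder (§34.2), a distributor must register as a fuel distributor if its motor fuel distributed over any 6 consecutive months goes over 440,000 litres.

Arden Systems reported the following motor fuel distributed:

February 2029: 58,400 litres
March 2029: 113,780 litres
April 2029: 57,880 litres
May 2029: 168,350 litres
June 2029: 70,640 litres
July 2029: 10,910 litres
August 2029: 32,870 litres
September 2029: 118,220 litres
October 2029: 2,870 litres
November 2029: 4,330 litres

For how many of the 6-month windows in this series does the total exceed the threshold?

February 2029–July 2029: 58,400 litres + 113,780 litres + 57,880 litres + 168,350 litres + 70,640 litres + 10,910 litres = 479,960 litres (over)
March 2029–August 2029: 113,780 litres + 57,880 litres + 168,350 litres + 70,640 litres + 10,910 litres + 32,870 litres = 454,430 litres (over)
April 2029–September 2029: 57,880 litres + 168,350 litres + 70,640 litres + 10,910 litres + 32,870 litres + 118,220 litres = 458,870 litres (over)
May 2029–October 2029: 168,350 litres + 70,640 litres + 10,910 litres + 32,870 litres + 118,220 litres + 2,870 litres = 403,860 litres (under)
June 2029–November 2029: 70,640 litres + 10,910 litres + 32,870 litres + 118,220 litres + 2,870 litres + 4,330 litres = 239,840 litres (under)
3 windows exceed the threshold.

3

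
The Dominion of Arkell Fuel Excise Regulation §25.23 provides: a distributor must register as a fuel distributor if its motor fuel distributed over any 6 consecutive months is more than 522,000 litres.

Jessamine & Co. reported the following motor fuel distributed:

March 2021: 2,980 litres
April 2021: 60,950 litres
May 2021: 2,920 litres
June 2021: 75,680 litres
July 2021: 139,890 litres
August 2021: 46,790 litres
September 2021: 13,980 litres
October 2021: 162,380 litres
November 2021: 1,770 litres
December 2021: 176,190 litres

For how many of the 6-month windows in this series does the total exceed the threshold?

March 2021–August 2021: 2,980 litres + 60,950 litres + 2,920 litres + 75,680 litres + 139,890 litres + 46,790 litres = 329,210 litres (under)
April 2021–September 2021: 60,950 litres + 2,920 litres + 75,680 litres + 139,890 litres + 46,790 litres + 13,980 litres = 340,210 litres (under)
May 2021–October 2021: 2,920 litres + 75,680 litres + 139,890 litres + 46,790 litres + 13,980 litres + 162,380 litres = 441,640 litres (under)
June 2021–November 2021: 75,680 litres + 139,890 litres + 46,790 litres + 13,980 litres + 162,380 litres + 1,770 litres = 440,490 litres (under)
July 2021–December 2021: 139,890 litres + 46,790 litres + 13,980 litres + 162,380 litres + 1,770 litres + 176,190 litres = 541,000 litres (over)
1 window exceeds the threshold.

1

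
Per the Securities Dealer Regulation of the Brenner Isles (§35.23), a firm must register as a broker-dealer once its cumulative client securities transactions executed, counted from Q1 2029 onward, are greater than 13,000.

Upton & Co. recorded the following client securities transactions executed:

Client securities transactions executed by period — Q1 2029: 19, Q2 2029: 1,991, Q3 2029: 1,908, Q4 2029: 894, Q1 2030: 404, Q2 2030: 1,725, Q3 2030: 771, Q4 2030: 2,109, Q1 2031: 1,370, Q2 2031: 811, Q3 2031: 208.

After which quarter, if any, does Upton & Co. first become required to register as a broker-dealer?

Through Q1 2029: 19
Through Q2 2029: 2,010
Through Q3 2029: 3,918
Through Q4 2029: 4,812
Through Q1 2030: 5,216
Through Q2 2030: 6,941
Through Q3 2030: 7,712
Through Q4 2030: 9,821
Through Q1 2031: 11,191
Through Q2 2031: 12,002
Through Q3 2031: 12,210
Final cumulative total 12,210 ≤ 13,000; the threshold is never exceeded.

Not triggered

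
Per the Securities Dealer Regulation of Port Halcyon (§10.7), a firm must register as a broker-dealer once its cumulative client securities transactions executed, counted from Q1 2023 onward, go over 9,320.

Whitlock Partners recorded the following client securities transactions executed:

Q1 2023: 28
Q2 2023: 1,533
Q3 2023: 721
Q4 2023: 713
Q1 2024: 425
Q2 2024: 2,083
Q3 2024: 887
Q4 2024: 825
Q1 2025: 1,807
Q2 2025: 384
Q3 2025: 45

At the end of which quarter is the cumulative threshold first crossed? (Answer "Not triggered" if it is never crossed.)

Q2 2025

Through Q1 2023: 28
Through Q2 2023: 1,561
Through Q3 2023: 2,282
Through Q4 2023: 2,995
Through Q1 2024: 3,420
Through Q2 2024: 5,503
Through Q3 2024: 6,390
Through Q4 2024: 7,215
Through Q1 2025: 9,022
Through Q2 2025: 9,406 ← exceeds threshold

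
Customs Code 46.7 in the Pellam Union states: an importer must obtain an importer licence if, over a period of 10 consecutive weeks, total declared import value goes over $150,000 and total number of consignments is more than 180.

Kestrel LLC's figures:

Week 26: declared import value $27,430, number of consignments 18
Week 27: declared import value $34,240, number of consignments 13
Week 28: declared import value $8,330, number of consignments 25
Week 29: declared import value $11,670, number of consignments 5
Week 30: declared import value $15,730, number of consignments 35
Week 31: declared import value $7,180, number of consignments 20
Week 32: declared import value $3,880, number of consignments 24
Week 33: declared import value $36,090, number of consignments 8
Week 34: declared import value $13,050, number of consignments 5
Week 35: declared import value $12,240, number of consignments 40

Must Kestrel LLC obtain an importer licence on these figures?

Yes

Total declared import value: $27,430 + $34,240 + $8,330 + $11,670 + $15,730 + $7,180 + $3,880 + $36,090 + $13,050 + $12,240 = $169,840 (> $150,000).
Total number of consignments: 18 + 13 + 25 + 5 + 35 + 20 + 24 + 8 + 5 + 40 = 193 (> 180).
The test is 'and': both thresholds are exceeded.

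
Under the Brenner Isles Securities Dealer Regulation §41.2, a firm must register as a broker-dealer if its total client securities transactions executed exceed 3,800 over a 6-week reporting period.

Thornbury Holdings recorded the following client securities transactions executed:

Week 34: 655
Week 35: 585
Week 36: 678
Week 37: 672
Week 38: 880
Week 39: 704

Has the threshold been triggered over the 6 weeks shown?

Total client securities transactions executed: 655 + 585 + 678 + 672 + 880 + 704 = 4,174.
4,174 > 3,800, so the threshold is exceeded.

Yes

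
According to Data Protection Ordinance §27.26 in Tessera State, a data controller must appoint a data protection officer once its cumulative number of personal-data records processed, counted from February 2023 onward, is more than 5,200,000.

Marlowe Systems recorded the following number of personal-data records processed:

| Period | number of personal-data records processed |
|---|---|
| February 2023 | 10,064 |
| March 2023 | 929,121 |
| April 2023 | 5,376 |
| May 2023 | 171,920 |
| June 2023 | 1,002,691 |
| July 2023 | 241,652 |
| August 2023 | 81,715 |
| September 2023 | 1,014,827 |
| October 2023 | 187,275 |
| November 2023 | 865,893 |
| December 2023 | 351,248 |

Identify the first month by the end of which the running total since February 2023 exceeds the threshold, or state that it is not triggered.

Through February 2023: 10,064
Through March 2023: 939,185
Through April 2023: 944,561
Through May 2023: 1,116,481
Through June 2023: 2,119,172
Through July 2023: 2,360,824
Through August 2023: 2,442,539
Through September 2023: 3,457,366
Through October 2023: 3,644,641
Through November 2023: 4,510,534
Through December 2023: 4,861,782
Final cumulative total 4,861,782 ≤ 5,200,000; the threshold is never exceeded.

Not triggered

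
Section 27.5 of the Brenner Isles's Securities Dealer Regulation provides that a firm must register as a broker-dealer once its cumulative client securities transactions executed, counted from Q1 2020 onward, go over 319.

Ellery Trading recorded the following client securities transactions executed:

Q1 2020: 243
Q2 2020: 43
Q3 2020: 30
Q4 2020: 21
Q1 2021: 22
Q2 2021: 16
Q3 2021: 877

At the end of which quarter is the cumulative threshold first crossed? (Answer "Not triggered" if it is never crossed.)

Q4 2020

Through Q1 2020: 243
Through Q2 2020: 286
Through Q3 2020: 316
Through Q4 2020: 337 ← exceeds threshold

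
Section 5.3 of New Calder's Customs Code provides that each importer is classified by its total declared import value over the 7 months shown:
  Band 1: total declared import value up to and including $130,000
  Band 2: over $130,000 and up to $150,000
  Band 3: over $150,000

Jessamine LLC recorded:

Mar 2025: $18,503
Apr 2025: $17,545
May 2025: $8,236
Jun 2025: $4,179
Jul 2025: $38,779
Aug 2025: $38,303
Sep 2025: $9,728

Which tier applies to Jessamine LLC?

Total declared import value: $18,503 + $17,545 + $8,236 + $4,179 + $38,779 + $38,303 + $9,728 = $135,273.
$130,000 < $135,273 ≤ $150,000, so Band 2 applies.

Band 2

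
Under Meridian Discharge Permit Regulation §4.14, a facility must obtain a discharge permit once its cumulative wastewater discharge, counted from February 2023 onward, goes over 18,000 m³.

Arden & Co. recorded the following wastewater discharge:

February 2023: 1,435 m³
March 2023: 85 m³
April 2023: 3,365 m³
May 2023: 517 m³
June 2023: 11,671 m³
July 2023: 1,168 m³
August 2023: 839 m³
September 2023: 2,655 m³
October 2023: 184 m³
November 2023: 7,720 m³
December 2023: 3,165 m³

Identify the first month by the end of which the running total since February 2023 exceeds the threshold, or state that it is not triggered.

July 2023

Through February 2023: 1,435 m³
Through March 2023: 1,520 m³
Through April 2023: 4,885 m³
Through May 2023: 5,402 m³
Through June 2023: 17,073 m³
Through July 2023: 18,241 m³ ← exceeds threshold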